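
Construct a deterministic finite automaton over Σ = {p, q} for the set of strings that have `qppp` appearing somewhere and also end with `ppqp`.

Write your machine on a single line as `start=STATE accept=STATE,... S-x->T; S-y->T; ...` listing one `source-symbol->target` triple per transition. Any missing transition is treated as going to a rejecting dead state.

Run two small machines in parallel and take their product. One (5 states) tracks whether and how much of `qppp` has been seen; the other (5 states) tracks how much of the suffix `ppqp` has currently been matched. Each combined state is a pair, one component from each; accept when both components accept. Minimizing collapses redundant product states.
        p   q  
>  S0   S0  S1 
   S1   S2  S1 
   S2   S3  S1 
   S3   S4  S1 
   S4   S4  S5 
   S5   S6  S7 
 * S6   S4  S7 
   S7   S8  S7 
   S8   S4  S7 
(> = start, * = accepting)

start=S0; accept=S6; S0-p->S0; S0-q->S1; S1-p->S2; S1-q->S1; S2-p->S3; S2-q->S1; S3-p->S4; S3-q->S1; S4-p->S4; S4-q->S5; S5-p->S6; S5-q->S7; S6-p->S4; S6-q->S7; S7-p->S8; S7-q->S7; S8-p->S4; S8-q->S7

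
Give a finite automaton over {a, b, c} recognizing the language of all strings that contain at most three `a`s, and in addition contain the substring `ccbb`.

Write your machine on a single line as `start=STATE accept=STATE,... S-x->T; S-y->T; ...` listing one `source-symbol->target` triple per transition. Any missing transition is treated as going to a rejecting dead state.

Build one automaton per condition and run them in lockstep. One (5 states) tracks the count of `a`s, saturating at 4; the other (5 states) tracks whether and how much of `ccbb` has been seen. Each combined state is a pair, one component from each; accept when both components accept. Minimizing collapses redundant product states.
          a    b    c  
>  s0     s1   s0   s2 
   s1     s3   s1   s4 
   s2     s1   s0   s5 
   s3     s6   s3   s7 
   s4     s3   s1   s8 
   s5     s1   s9   s5 
   s6    s10   s6  s11 
   s7     s6   s3  s12 
   s8     s3  s13   s8 
   s9     s1  s14   s2 
   s10   s10  s10  s10 
   s11   s10   s6  s15 
   s12    s6  s16  s12 
   s13    s3  s17   s4 
 * s14   s17  s14  s14 
   s15   s10  s18  s15 
   s16    s6  s19   s7 
 * s17   s19  s17  s17 
   s18   s10  s20  s11 
 * s19   s20  s19  s19 
 * s20   s10  s20  s20 
(> = start, * = accepting)

start=s0; accept=s14,s17,s19,s20; s0-a->s1; s0-b->s0; s0-c->s2; s1-a->s3; s1-b->s1; s1-c->s4; s2-a->s1; s2-b->s0; s2-c->s5; s3-a->s6; s3-b->s3; s3-c->s7; s4-a->s3; s4-b->s1; s4-c->s8; s5-a->s1; s5-b->s9; s5-c->s5; s6-a->s10; s6-b->s6; s6-c->s11; s7-a->s6; s7-b->s3; s7-c->s12; s8-a->s3; s8-b->s13; s8-c->s8; s9-a->s1; s9-b->s14; s9-c->s2; s10-a->s10; s10-b->s10; s10-c->s10; s11-a->s10; s11-b->s6; s11-c->s15; s12-a->s6; s12-b->s16; s12-c->s12; s13-a->s3; s13-b->s17; s13-c->s4; s14-a->s17; s14-b->s14; s14-c->s14; s15-a->s10; s15-b->s18; s15-c->s15; s16-a->s6; s16-b->s19; s16-c->s7; s17-a->s19; s17-b->s17; s17-c->s17; s18-a->s10; s18-b->s20; s18-c->s11; s19-a->s20; s19-b->s19; s19-c->s19; s20-a->s10; s20-b->s20; s20-c->s20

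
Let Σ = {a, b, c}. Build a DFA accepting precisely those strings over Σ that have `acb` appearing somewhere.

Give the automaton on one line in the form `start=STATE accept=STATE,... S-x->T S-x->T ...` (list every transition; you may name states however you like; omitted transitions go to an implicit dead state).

Track how much of `acb` has been matched so far: state q0 is no progress, q3 is the absorbing accept state reached once `acb` has occurred. Intermediate states record partial matches; on a mismatch, fall back to the longest reusable overlap.
4 states suffice.
        a   b   c  
>  q0   q1  q0  q0 
   q1   q1  q0  q2 
   q2   q1  q3  q0 
 * q3   q3  q3  q3 
(> = start, * = accepting)

start=q0 accept=q3 q0-a->q1 q0-b->q0 q0-c->q0 q1-a->q1 q1-b->q0 q1-c->q2 q2-a->q1 q2-b->q3 q2-c->q0 q3-a->q3 q3-b->q3 q3-c->q3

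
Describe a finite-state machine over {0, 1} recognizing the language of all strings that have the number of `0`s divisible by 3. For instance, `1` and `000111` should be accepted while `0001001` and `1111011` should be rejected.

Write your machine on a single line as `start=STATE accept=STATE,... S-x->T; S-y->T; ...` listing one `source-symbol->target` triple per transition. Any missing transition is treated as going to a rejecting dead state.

Keep the running count of `0`s modulo 3: each `0` advances along the cycle S0 → S1 → S2 → S0 while other symbols loop. Accept at S0.
A 3-state machine:
        0   1  
>* S0   S1  S0 
   S1   S2  S1 
   S2   S0  S2 
(> = start, * = accepting)

start=S0; accept=S0; S0-0->S1; S0-1->S0; S1-0->S2; S1-1->S1; S2-0->S0; S2-1->S2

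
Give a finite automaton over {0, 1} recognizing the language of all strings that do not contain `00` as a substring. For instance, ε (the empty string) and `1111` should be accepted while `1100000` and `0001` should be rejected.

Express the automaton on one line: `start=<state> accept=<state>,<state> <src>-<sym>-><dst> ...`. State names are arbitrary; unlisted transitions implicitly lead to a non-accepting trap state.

start=S0 accept=S0,S1 S0-0->S1 S0-1->S0 S1-0->S2 S1-1->S0 S2-0->S2 S2-1->S2

This is the complement of 'contains `00`'. Use the same substring-matching states — S0 through S2 holding how much of `00` has just been matched — but flip the accepting set: everything except the trap S2 accepts.
        0   1  
>* S0   S1  S0 
 * S1   S2  S0 
   S2   S2  S2 
(> = start, * = accepting)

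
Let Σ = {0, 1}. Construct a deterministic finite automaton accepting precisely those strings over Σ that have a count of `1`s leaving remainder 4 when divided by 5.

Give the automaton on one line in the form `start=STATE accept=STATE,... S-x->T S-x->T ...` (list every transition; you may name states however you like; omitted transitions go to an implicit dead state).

start=A accept=E A-0->A A-1->B B-0->B B-1->C C-0->C C-1->D D-0->D D-1->E E-0->E E-1->A

The only thing that matters is how many `1`s have appeared, reduced mod 5. Use one state per residue: A for 0, …, E for 4. Reading `1` moves to the next residue; anything else stays put. E is accepting.
A 5-state machine:
       0  1 
>  A   A  B 
   B   B  C 
   C   C  D 
   D   D  E 
 * E   E  A 
(> = start, * = accepting)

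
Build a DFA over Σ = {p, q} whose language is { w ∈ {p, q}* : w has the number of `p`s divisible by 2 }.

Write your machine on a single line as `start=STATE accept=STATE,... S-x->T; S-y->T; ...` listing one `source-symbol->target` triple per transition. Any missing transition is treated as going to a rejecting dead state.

start=A; accept=A; A-p->B; A-q->A; B-p->A; B-q->B

The only thing that matters is how many `p`s have appeared, reduced mod 2. Use one state per residue: A for 0, …, B for 1. Reading `p` moves to the next residue; anything else stays put. A is accepting.
       p  q 
>* A   B  A 
   B   A  B 
(> = start, * = accepting)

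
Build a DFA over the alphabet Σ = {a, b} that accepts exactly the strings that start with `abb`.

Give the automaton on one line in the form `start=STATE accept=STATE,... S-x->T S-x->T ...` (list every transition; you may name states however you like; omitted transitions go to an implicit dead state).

Check the first 3 symbols one by one: S0 through S2 record how many have matched `abb` so far; any wrong symbol goes to the dead state S4. After all 3 match we enter the accepting sink S3.
        a   b  
>  S0   S1  S4 
   S1   S4  S2 
   S2   S4  S3 
 * S3   S3  S3 
   S4   S4  S4 
(> = start, * = accepting)

start=S0 accept=S3 S0-a->S1 S0-b->S4 S1-a->S4 S1-b->S2 S2-a->S4 S2-b->S3 S3-a->S3 S3-b->S3 S4-a->S4 S4-b->S4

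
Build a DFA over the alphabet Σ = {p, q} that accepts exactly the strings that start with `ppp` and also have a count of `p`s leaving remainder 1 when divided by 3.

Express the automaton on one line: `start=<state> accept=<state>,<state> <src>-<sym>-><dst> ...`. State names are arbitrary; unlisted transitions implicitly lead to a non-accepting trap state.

start=A accept=H A-p->B A-q->C B-p->D B-q->E C-p->E C-q->C D-p->F D-q->G E-p->G E-q->E F-p->H F-q->F G-p->C G-q->G H-p->I H-q->H I-p->F I-q->I

Handle the two conditions separately and then intersect. The first has 5 states tracking whether the input so far still matches the prefix `ppp`; the second has 3 states tracking the count of `p`s modulo 3. A product state is a pair (one from each), accepting exactly when both do.
9 states suffice.
       p  q 
>  A   B  C 
   B   D  E 
   C   E  C 
   D   F  G 
   E   G  E 
   F   H  F 
   G   C  G 
 * H   I  H 
   I   F  I 
(> = start, * = accepting)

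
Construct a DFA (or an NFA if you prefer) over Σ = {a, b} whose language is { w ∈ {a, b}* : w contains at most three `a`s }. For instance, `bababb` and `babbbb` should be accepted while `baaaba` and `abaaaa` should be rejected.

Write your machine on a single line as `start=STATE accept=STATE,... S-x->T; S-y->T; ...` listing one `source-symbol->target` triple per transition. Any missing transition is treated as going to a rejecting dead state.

Count `a`s, saturating at 4: states q0 through q3 mean 0 through 3 `a`s seen; q4 means more than 3. Each `a` increments (capped at q4); other symbols loop. Accept from {q0, q1, q2, q3}.
        a   b  
>* q0   q1  q0 
 * q1   q2  q1 
 * q2   q3  q2 
 * q3   q4  q3 
   q4   q4  q4 
(> = start, * = accepting)

start=q0; accept=q0,q1,q2,q3; q0-a->q1; q0-b->q0; q1-a->q2; q1-b->q1; q2-a->q3; q2-b->q2; q3-a->q4; q3-b->q3; q4-a->q4; q4-b->q4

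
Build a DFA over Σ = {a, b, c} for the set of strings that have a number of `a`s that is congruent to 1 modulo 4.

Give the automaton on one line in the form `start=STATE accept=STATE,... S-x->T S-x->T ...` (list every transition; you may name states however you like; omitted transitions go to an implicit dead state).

start=q0 accept=q1 q0-a->q1 q0-b->q0 q0-c->q0 q1-a->q2 q1-b->q1 q1-c->q1 q2-a->q3 q2-b->q2 q2-c->q2 q3-a->q0 q3-b->q3 q3-c->q3

Keep the running count of `a`s modulo 4: each `a` advances along the cycle q0 → q1 → q2 → q3 → q0 while other symbols loop. Accept at q1.
With 4 states:
        a   b   c  
>  q0   q1  q0  q0 
 * q1   q2  q1  q1 
   q2   q3  q2  q2 
   q3   q0  q3  q3 
(> = start, * = accepting)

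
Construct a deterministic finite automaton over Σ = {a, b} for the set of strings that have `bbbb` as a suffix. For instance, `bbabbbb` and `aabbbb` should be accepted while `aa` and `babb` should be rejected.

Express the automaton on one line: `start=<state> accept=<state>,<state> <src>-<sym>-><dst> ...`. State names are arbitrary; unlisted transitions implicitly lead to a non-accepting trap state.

start=s0 accept=s4 s0-a->s0 s0-b->s1 s1-a->s0 s1-b->s2 s2-a->s0 s2-b->s3 s3-a->s0 s3-b->s4 s4-a->s0 s4-b->s4

Remember how much of `bbbb` the current input suffix matches. State s0 means no match yet; s1 means the last symbol is `b`; s2 means the last 2 symbols are `bb`; s3 means the last 3 symbols are `bbb`; s4 means the last 4 symbols are `bbbb`. Only s4 accepts. On a mismatch, fall back to the longest proper suffix that is still a prefix of `bbbb`.
5 states suffice.
        a   b  
>  s0   s0  s1 
   s1   s0  s2 
   s2   s0  s3 
   s3   s0  s4 
 * s4   s0  s4 
(> = start, * = accepting)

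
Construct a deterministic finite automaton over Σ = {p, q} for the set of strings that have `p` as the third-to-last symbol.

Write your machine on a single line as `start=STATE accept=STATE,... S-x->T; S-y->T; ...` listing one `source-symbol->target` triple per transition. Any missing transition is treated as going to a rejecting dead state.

A DFA must remember the last 3 symbols (since which symbol is third-to-last isn't known until the input ends). Use one state per possible window of the last ≤3 symbols; accept from those whose window starts with `p`.
15 states suffice.
       p  q 
>  A   B  C 
   B   D  E 
   C   F  G 
   D   H  I 
   E   J  K 
   F   L  M 
   G   N  O 
 * H   H  I 
 * I   J  K 
 * J   L  M 
 * K   N  O 
   L   H  I 
   M   J  K 
   N   L  M 
   O   N  O 
(> = start, * = accepting)

start=A; accept=H,I,J,K; A-p->B; A-q->C; B-p->D; B-q->E; C-p->F; C-q->G; D-p->H; D-q->I; E-p->J; E-q->K; F-p->L; F-q->M; G-p->N; G-q->O; H-p->H; H-q->I; I-p->J; I-q->K; J-p->L; J-q->M; K-p->N; K-q->O; L-p->H; L-q->I; M-p->J; M-q->K; N-p->L; N-q->M; O-p->N; O-q->O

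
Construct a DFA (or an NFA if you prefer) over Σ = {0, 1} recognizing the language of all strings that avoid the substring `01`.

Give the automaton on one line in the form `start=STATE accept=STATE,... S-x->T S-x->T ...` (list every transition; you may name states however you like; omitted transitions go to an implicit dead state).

Track partial matches of the forbidden pattern `01`. State S2 is a dead state reached once `01` has occurred; every other state accepts. S0 means no part of `01` is currently matched.
A 3-state machine:
        0   1  
>* S0   S1  S0 
 * S1   S1  S2 
   S2   S2  S2 
(> = start, * = accepting)

start=S0 accept=S0,S1 S0-0->S1 S0-1->S0 S1-0->S1 S1-1->S2 S2-0->S2 S2-1->S2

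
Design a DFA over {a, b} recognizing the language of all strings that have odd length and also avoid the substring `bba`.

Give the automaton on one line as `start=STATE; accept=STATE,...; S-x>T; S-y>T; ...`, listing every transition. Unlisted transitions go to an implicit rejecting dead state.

start=s0; accept=s1,s2,s5; s0-a>s1; s0-b>s2; s1-a>s0; s1-b>s3; s2-a>s0; s2-b>s4; s3-a>s1; s3-b>s5; s4-a>s6; s4-b>s5; s5-a>s7; s5-b>s4; s6-a>s7; s6-b>s7; s7-a>s6; s7-b>s6

Build one automaton per condition and run them in lockstep. The first has 2 states tracking the input length modulo 2; the second has 4 states tracking partial matches of the forbidden pattern `bba`. A product state is a pair (one from each), accepting exactly when both do.
With 8 states:
        a   b  
>  s0   s1  s2 
 * s1   s0  s3 
 * s2   s0  s4 
   s3   s1  s5 
   s4   s6  s5 
 * s5   s7  s4 
   s6   s7  s7 
   s7   s6  s6 
(> = start, * = accepting)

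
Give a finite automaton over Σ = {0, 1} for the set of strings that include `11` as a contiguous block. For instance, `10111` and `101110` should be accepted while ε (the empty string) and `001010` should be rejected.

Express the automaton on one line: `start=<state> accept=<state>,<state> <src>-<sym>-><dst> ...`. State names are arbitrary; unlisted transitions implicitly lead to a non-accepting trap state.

start=q0 accept=q2 q0-0->q0 q0-1->q1 q1-0->q0 q1-1->q2 q2-0->q2 q2-1->q2

States q0..q1 record the length of the longest prefix of `11` that matches the current input suffix. Reaching q2 means `11` has been seen, and we stay there forever. Accept from q2.
With 3 states:
        0   1  
>  q0   q0  q1 
   q1   q0  q2 
 * q2   q2  q2 
(> = start, * = accepting)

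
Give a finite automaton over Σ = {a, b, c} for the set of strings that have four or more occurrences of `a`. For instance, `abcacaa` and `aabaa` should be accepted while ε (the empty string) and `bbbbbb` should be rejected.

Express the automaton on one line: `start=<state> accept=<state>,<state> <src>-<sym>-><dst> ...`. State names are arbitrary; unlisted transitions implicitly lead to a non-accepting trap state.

Count `a`s, saturating at 5: states q0 through q4 mean 0 through 4 `a`s seen; q5 means more than 4. Each `a` increments (capped at q5); other symbols loop. Accept from {q4, q5}.
A 6-state machine:
        a   b   c  
>  q0   q1  q0  q0 
   q1   q2  q1  q1 
   q2   q3  q2  q2 
   q3   q4  q3  q3 
 * q4   q5  q4  q4 
 * q5   q5  q5  q5 
(> = start, * = accepting)

start=q0 accept=q4,q5 q0-a->q1 q0-b->q0 q0-c->q0 q1-a->q2 q1-b->q1 q1-c->q1 q2-a->q3 q2-b->q2 q2-c->q2 q3-a->q4 q3-b->q3 q3-c->q3 q4-a->q5 q4-b->q4 q4-c->q4 q5-a->q5 q5-b->q5 q5-c->q5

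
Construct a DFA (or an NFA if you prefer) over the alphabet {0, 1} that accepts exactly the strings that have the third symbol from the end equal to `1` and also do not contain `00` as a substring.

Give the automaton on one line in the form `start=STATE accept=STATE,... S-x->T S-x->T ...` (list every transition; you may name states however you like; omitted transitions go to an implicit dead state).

start=S0 accept=S12,S13,S14 S0-0->S1 S0-1->S2 S1-0->S3 S1-1->S4 S2-0->S5 S2-1->S6 S3-0->S7 S3-1->S8 S4-0->S9 S4-1->S10 S5-0->S11 S5-1->S12 S6-0->S13 S6-1->S14 S7-0->S7 S7-1->S8 S8-0->S15 S8-1->S16 S9-0->S11 S9-1->S12 S10-0->S13 S10-1->S14 S11-0->S7 S11-1->S8 S12-0->S9 S12-1->S10 S13-0->S11 S13-1->S12 S14-0->S13 S14-1->S14 S15-0->S11 S15-1->S17 S16-0->S18 S16-1->S19 S17-0->S15 S17-1->S16 S18-0->S11 S18-1->S17 S19-0->S18 S19-1->S19

Build one automaton per condition and run them in lockstep. One (15 states) tracks the last 3 symbols read; the other (3 states) tracks partial matches of the forbidden pattern `00`. Each combined state is a pair, one component from each; accept when both components accept.
A 20-state machine:
          0    1  
>  S0     S1   S2 
   S1     S3   S4 
   S2     S5   S6 
   S3     S7   S8 
   S4     S9  S10 
   S5    S11  S12 
   S6    S13  S14 
   S7     S7   S8 
   S8    S15  S16 
   S9    S11  S12 
   S10   S13  S14 
   S11    S7   S8 
 * S12    S9  S10 
 * S13   S11  S12 
 * S14   S13  S14 
   S15   S11  S17 
   S16   S18  S19 
   S17   S15  S16 
   S18   S11  S17 
   S19   S18  S19 
(> = start, * = accepting)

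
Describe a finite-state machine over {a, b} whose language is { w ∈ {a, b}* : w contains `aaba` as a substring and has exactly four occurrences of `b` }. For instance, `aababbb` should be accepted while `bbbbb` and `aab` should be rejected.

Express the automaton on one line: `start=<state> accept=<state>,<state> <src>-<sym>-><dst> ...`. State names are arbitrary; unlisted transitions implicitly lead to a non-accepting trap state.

start=S0 accept=S20 S0-a->S1 S0-b->S2 S1-a->S3 S1-b->S2 S2-a->S4 S2-b->S5 S3-a->S3 S3-b->S6 S4-a->S7 S4-b->S5 S5-a->S8 S5-b->S9 S6-a->S10 S6-b->S5 S7-a->S7 S7-b->S11 S8-a->S12 S8-b->S9 S9-a->S13 S9-b->S14 S10-a->S10 S10-b->S15 S11-a->S15 S11-b->S9 S12-a->S12 S12-b->S16 S13-a->S17 S13-b->S14 S14-a->S14 S14-b->S14 S15-a->S15 S15-b->S18 S16-a->S18 S16-b->S14 S17-a->S17 S17-b->S19 S18-a->S18 S18-b->S20 S19-a->S20 S19-b->S14 S20-a->S20 S20-b->S14

Run two small machines in parallel and take their product. The first has 5 states tracking whether and how much of `aaba` has been seen; the second has 6 states tracking the count of `b`s, saturating at 5. A product state is a pair (one from each), accepting exactly when both do. Equivalent product states are then merged.
With 21 states:
          a    b  
>  S0     S1   S2 
   S1     S3   S2 
   S2     S4   S5 
   S3     S3   S6 
   S4     S7   S5 
   S5     S8   S9 
   S6    S10   S5 
   S7     S7  S11 
   S8    S12   S9 
   S9    S13  S14 
   S10   S10  S15 
   S11   S15   S9 
   S12   S12  S16 
   S13   S17  S14 
   S14   S14  S14 
   S15   S15  S18 
   S16   S18  S14 
   S17   S17  S19 
   S18   S18  S20 
   S19   S20  S14 
 * S20   S20  S14 
(> = start, * = accepting)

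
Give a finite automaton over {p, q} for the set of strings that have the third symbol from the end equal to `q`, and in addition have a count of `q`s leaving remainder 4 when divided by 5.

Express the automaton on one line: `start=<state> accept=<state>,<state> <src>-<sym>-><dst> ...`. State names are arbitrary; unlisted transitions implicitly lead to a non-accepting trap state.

start=S0 accept=S7,S10,S11,S14 S0-p->S0 S0-q->S1 S1-p->S1 S1-q->S2 S2-p->S3 S2-q->S4 S3-p->S3 S3-q->S5 S4-p->S6 S4-q->S7 S5-p->S6 S5-q->S8 S6-p->S9 S6-q->S10 S7-p->S11 S7-q->S0 S8-p->S11 S8-q->S0 S9-p->S9 S9-q->S12 S10-p->S13 S10-q->S0 S11-p->S14 S11-q->S0 S12-p->S13 S12-q->S0 S13-p->S14 S13-q->S0 S14-p->S15 S14-q->S0 S15-p->S15 S15-q->S0

Run two small machines in parallel and take their product. One (15 states) tracks the last 3 symbols read; the other (5 states) tracks the count of `q`s modulo 5. Each combined state is a pair, one component from each; accept when both components accept. Equivalent product states are then merged.
With 16 states:
          p    q  
>  S0     S0   S1 
   S1     S1   S2 
   S2     S3   S4 
   S3     S3   S5 
   S4     S6   S7 
   S5     S6   S8 
   S6     S9  S10 
 * S7    S11   S0 
   S8    S11   S0 
   S9     S9  S12 
 * S10   S13   S0 
 * S11   S14   S0 
   S12   S13   S0 
   S13   S14   S0 
 * S14   S15   S0 
   S15   S15   S0 
(> = start, * = accepting)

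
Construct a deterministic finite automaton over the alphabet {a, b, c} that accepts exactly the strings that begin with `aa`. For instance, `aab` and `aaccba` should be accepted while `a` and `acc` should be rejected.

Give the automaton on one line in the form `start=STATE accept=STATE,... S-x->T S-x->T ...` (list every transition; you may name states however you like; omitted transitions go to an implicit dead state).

start=q0 accept=q2 q0-a->q1 q0-b->q3 q0-c->q3 q1-a->q2 q1-b->q3 q1-c->q3 q2-a->q2 q2-b->q2 q2-c->q2 q3-a->q3 q3-b->q3 q3-c->q3

Check the first 2 symbols one by one: q0 through q1 record how many have matched `aa` so far; any wrong symbol goes to the dead state q3. After all 2 match we enter the accepting sink q2.
A 4-state machine:
        a   b   c  
>  q0   q1  q3  q3 
   q1   q2  q3  q3 
 * q2   q2  q2  q2 
   q3   q3  q3  q3 
(> = start, * = accepting)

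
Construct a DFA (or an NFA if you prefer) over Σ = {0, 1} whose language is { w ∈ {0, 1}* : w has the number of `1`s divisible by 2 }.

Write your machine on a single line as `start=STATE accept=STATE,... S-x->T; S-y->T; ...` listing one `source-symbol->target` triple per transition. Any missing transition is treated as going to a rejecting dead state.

The only thing that matters is how many `1`s have appeared, reduced mod 2. Use one state per residue: A for 0, …, B for 1. Reading `1` moves to the next residue; anything else stays put. A is accepting.
A 2-state machine:
       0  1 
>* A   A  B 
   B   B  A 
(> = start, * = accepting)

start=A; accept=A; A-0->A; A-1->B; B-0->B; B-1->A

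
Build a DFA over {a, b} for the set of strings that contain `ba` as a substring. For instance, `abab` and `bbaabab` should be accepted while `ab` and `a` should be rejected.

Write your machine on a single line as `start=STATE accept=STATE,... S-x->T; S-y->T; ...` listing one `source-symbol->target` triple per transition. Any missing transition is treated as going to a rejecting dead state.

States q0..q1 record the length of the longest prefix of `ba` that matches the current input suffix. Reaching q2 means `ba` has been seen, and we stay there forever. Accept from q2.
A 3-state machine:
        a   b  
>  q0   q0  q1 
   q1   q2  q1 
 * q2   q2  q2 
(> = start, * = accepting)

start=q0; accept=q2; q0-a->q0; q0-b->q1; q1-a->q2; q1-b->q1; q2-a->q2; q2-b->q2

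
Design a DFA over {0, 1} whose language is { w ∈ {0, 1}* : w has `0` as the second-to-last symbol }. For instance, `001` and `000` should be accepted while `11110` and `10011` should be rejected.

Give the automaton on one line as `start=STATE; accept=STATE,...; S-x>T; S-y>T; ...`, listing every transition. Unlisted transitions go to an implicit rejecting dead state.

start=S0; accept=S3,S4; S0-0>S1; S0-1>S2; S1-0>S3; S1-1>S4; S2-0>S5; S2-1>S6; S3-0>S3; S3-1>S4; S4-0>S5; S4-1>S6; S5-0>S3; S5-1>S4; S6-0>S5; S6-1>S6

Because acceptance depends on a position counted from the end, the machine has to buffer the most recent 2 symbols. Make each state the string of the last up-to-2 symbols read; on input `x` shift the window left and append `x`. Accept when the buffered window has length 2 and begins with `0`.
With 7 states:
        0   1  
>  S0   S1  S2 
   S1   S3  S4 
   S2   S5  S6 
 * S3   S3  S4 
 * S4   S5  S6 
   S5   S3  S4 
   S6   S5  S6 
(> = start, * = accepting)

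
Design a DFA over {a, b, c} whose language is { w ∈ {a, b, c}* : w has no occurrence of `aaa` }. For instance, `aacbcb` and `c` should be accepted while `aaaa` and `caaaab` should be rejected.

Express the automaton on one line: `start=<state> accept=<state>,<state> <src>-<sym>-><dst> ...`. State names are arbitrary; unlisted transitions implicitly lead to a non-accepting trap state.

start=s0 accept=s0,s1,s2 s0-a->s1 s0-b->s0 s0-c->s0 s1-a->s2 s1-b->s0 s1-c->s0 s2-a->s3 s2-b->s0 s2-c->s0 s3-a->s3 s3-b->s3 s3-c->s3

Track partial matches of the forbidden pattern `aaa`. State s3 is a dead state reached once `aaa` has occurred; every other state accepts. s0 means no part of `aaa` is currently matched.
        a   b   c  
>* s0   s1  s0  s0 
 * s1   s2  s0  s0 
 * s2   s3  s0  s0 
   s3   s3  s3  s3 
(> = start, * = accepting)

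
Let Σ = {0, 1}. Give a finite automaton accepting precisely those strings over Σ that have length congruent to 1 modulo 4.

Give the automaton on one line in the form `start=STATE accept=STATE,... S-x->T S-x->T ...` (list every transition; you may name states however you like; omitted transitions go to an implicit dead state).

Only the length mod 4 matters, so use a 4-cycle: from any state, every input symbol moves to the next state, wrapping s3 back to s0. Mark s1 accepting.
        0   1  
>  s0   s1  s1 
 * s1   s2  s2 
   s2   s3  s3 
   s3   s0  s0 
(> = start, * = accepting)

start=s0 accept=s1 s0-0->s1 s0-1->s1 s1-0->s2 s1-1->s2 s2-0->s3 s2-1->s3 s3-0->s0 s3-1->s0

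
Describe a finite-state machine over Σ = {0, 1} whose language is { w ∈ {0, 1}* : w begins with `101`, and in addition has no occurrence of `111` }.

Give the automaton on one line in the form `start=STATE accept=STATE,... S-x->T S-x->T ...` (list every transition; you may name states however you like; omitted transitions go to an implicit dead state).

start=A accept=E,F,G A-0->B A-1->C B-0->B B-1->B C-0->D C-1->B D-0->B D-1->E E-0->F E-1->G F-0->F F-1->E G-0->F G-1->B

Build one automaton per condition and run them in lockstep. The first has 5 states tracking whether the input so far still matches the prefix `101`; the second has 4 states tracking partial matches of the forbidden pattern `111`. A product state is a pair (one from each), accepting exactly when both do. Equivalent product states are then merged.
With 7 states:
       0  1 
>  A   B  C 
   B   B  B 
   C   D  B 
   D   B  E 
 * E   F  G 
 * F   F  E 
 * G   F  B 
(> = start, * = accepting)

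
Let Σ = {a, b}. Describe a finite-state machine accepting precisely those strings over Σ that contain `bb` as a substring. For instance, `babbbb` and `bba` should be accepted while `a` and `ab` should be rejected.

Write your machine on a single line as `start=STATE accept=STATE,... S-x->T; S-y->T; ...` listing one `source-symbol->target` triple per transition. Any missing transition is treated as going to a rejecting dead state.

Track how much of `bb` has been matched so far: state q0 is no progress, q2 is the absorbing accept state reached once `bb` has occurred. Intermediate states record partial matches; on a mismatch, fall back to the longest reusable overlap.
        a   b  
>  q0   q0  q1 
   q1   q0  q2 
 * q2   q2  q2 
(> = start, * = accepting)

start=q0; accept=q2; q0-a->q0; q0-b->q1; q1-a->q0; q1-b->q2; q2-a->q2; q2-b->q2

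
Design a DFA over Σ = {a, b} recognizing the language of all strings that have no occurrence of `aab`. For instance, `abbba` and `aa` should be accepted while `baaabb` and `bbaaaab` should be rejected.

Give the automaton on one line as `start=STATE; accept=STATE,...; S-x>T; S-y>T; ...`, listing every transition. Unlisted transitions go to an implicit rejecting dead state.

This is the complement of 'contains `aab`'. Use the same substring-matching states — S0 through S3 holding how much of `aab` has just been matched — but flip the accepting set: everything except the trap S3 accepts.
4 states suffice.
        a   b  
>* S0   S1  S0 
 * S1   S2  S0 
 * S2   S2  S3 
   S3   S3  S3 
(> = start, * = accepting)

start=S0; accept=S0,S1,S2; S0-a>S1; S0-b>S0; S1-a>S2; S1-b>S0; S2-a>S2; S2-b>S3; S3-a>S3; S3-b>S3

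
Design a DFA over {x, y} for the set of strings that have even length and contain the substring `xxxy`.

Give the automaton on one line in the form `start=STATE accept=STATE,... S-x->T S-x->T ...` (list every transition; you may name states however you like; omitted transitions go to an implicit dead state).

start=S0 accept=S8 S0-x->S1 S0-y->S2 S1-x->S3 S1-y->S0 S2-x->S4 S2-y->S0 S3-x->S5 S3-y->S2 S4-x->S6 S4-y->S2 S5-x->S7 S5-y->S8 S6-x->S7 S6-y->S0 S7-x->S5 S7-y->S9 S8-x->S9 S8-y->S9 S9-x->S8 S9-y->S8

Run two small machines in parallel and take their product. One (2 states) tracks the input length modulo 2; the other (5 states) tracks whether and how much of `xxxy` has been seen. Each combined state is a pair, one component from each; accept when both components accept.
        x   y  
>  S0   S1  S2 
   S1   S3  S0 
   S2   S4  S0 
   S3   S5  S2 
   S4   S6  S2 
   S5   S7  S8 
   S6   S7  S0 
   S7   S5  S9 
 * S8   S9  S9 
   S9   S8  S8 
(> = start, * = accepting)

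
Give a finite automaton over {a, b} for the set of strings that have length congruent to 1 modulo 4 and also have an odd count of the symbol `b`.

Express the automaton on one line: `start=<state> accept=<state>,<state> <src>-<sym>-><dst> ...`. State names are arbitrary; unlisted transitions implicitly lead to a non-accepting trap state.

start=q0 accept=q2 q0-a->q1 q0-b->q2 q1-a->q3 q1-b->q4 q2-a->q4 q2-b->q3 q3-a->q5 q3-b->q6 q4-a->q6 q4-b->q5 q5-a->q0 q5-b->q7 q6-a->q7 q6-b->q0 q7-a->q2 q7-b->q1

Build one automaton per condition and run them in lockstep. The first has 4 states tracking the input length modulo 4; the second has 2 states tracking the count of `b`s modulo 2. A product state is a pair (one from each), accepting exactly when both do.
        a   b  
>  q0   q1  q2 
   q1   q3  q4 
 * q2   q4  q3 
   q3   q5  q6 
   q4   q6  q5 
   q5   q0  q7 
   q6   q7  q0 
   q7   q2  q1 
(> = start, * = accepting)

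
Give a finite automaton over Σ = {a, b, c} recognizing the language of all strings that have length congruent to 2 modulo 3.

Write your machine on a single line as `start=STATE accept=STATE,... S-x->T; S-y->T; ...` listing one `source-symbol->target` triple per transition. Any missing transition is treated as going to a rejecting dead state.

start=q0; accept=q2; q0-a->q1; q0-b->q1; q0-c->q1; q1-a->q2; q1-b->q2; q1-c->q2; q2-a->q0; q2-b->q0; q2-c->q0

Count input length modulo 3: every symbol advances one step around the cycle q0 → q1 → q2 → q0. Accept at q2.
With 3 states:
        a   b   c  
>  q0   q1  q1  q1 
   q1   q2  q2  q2 
 * q2   q0  q0  q0 
(> = start, * = accepting)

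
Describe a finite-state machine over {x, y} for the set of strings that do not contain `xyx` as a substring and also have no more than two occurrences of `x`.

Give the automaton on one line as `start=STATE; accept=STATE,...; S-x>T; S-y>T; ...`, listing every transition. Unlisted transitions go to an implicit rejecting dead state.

Run two small machines in parallel and take their product. One (4 states) tracks partial matches of the forbidden pattern `xyx`; the other (4 states) tracks the count of `x`s, saturating at 3. Each combined state is a pair, one component from each; accept when both components accept.
          x    y  
>* q0     q1   q0 
 * q1     q2   q3 
 * q2     q4   q5 
 * q3     q6   q7 
   q4     q4   q8 
 * q5     q9  q10 
   q6     q9   q6 
 * q7     q2   q7 
   q8     q9  q11 
   q9     q9   q9 
 * q10    q4  q10 
   q11    q4  q11 
(> = start, * = accepting)

start=q0; accept=q0,q1,q2,q3,q5,q7,q10; q0-x>q1; q0-y>q0; q1-x>q2; q1-y>q3; q2-x>q4; q2-y>q5; q3-x>q6; q3-y>q7; q4-x>q4; q4-y>q8; q5-x>q9; q5-y>q10; q6-x>q9; q6-y>q6; q7-x>q2; q7-y>q7; q8-x>q9; q8-y>q11; q9-x>q9; q9-y>q9; q10-x>q4; q10-y>q10; q11-x>q4; q11-y>q11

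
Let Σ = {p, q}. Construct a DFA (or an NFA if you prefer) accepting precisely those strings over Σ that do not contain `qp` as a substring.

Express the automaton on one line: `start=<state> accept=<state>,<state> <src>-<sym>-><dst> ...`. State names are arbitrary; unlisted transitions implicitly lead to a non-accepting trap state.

start=A accept=A,B A-p->A A-q->B B-p->C B-q->B C-p->C C-q->C

Track partial matches of the forbidden pattern `qp`. State C is a dead state reached once `qp` has occurred; every other state accepts. A means no part of `qp` is currently matched.
3 states suffice.
       p  q 
>* A   A  B 
 * B   C  B 
   C   C  C 
(> = start, * = accepting)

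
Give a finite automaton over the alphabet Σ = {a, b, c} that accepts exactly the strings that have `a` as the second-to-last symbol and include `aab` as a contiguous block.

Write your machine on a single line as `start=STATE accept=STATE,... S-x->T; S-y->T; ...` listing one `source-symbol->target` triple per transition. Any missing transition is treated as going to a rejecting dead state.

start=q0; accept=q3,q6; q0-a->q1; q0-b->q0; q0-c->q0; q1-a->q2; q1-b->q0; q1-c->q0; q2-a->q2; q2-b->q3; q2-c->q0; q3-a->q4; q3-b->q5; q3-c->q5; q4-a->q6; q4-b->q3; q4-c->q3; q5-a->q4; q5-b->q5; q5-c->q5; q6-a->q6; q6-b->q3; q6-c->q3

Build one automaton per condition and run them in lockstep. The first has 13 states tracking the last 2 symbols read; the second has 4 states tracking whether and how much of `aab` has been seen. A product state is a pair (one from each), accepting exactly when both do. Equivalent product states are then merged.
7 states suffice.
        a   b   c  
>  q0   q1  q0  q0 
   q1   q2  q0  q0 
   q2   q2  q3  q0 
 * q3   q4  q5  q5 
   q4   q6  q3  q3 
   q5   q4  q5  q5 
 * q6   q6  q3  q3 
(> = start, * = accepting)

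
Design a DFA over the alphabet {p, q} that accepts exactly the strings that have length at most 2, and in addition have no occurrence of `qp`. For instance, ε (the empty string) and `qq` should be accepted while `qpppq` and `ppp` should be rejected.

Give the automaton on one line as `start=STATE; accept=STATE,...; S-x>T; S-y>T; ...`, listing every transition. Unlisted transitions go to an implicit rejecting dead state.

start=s0; accept=s0,s1,s2,s3; s0-p>s1; s0-q>s2; s1-p>s3; s1-q>s3; s2-p>s4; s2-q>s3; s3-p>s4; s3-q>s4; s4-p>s4; s4-q>s4

Build one automaton per condition and run them in lockstep. One (4 states) tracks the input length, saturating at 3; the other (3 states) tracks partial matches of the forbidden pattern `qp`. Each combined state is a pair, one component from each; accept when both components accept. After merging equivalent states the machine shrinks.
With 5 states:
        p   q  
>* s0   s1  s2 
 * s1   s3  s3 
 * s2   s4  s3 
 * s3   s4  s4 
   s4   s4  s4 
(> = start, * = accepting)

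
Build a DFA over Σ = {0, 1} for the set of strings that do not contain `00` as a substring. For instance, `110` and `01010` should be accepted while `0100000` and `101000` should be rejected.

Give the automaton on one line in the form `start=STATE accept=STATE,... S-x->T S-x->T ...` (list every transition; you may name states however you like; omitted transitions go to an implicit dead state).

start=S0 accept=S0,S1 S0-0->S1 S0-1->S0 S1-0->S2 S1-1->S0 S2-0->S2 S2-1->S2

This is the complement of 'contains `00`'. Use the same substring-matching states — S0 through S2 holding how much of `00` has just been matched — but flip the accepting set: everything except the trap S2 accepts.
3 states suffice.
        0   1  
>* S0   S1  S0 
 * S1   S2  S0 
   S2   S2  S2 
(> = start, * = accepting)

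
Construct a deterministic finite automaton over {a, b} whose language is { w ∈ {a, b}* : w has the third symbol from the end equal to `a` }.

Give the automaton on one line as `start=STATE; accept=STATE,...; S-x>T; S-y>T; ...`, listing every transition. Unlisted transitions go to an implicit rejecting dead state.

A DFA must remember the last 3 symbols (since which symbol is third-to-last isn't known until the input ends). Use one state per possible window of the last ≤3 symbols; accept from those whose window starts with `a`.
15 states suffice.
          a    b  
>  s0     s1   s2 
   s1     s3   s4 
   s2     s5   s6 
   s3     s7   s8 
   s4     s9  s10 
   s5    s11  s12 
   s6    s13  s14 
 * s7     s7   s8 
 * s8     s9  s10 
 * s9    s11  s12 
 * s10   s13  s14 
   s11    s7   s8 
   s12    s9  s10 
   s13   s11  s12 
   s14   s13  s14 
(> = start, * = accepting)

start=s0; accept=s7,s8,s9,s10; s0-a>s1; s0-b>s2; s1-a>s3; s1-b>s4; s2-a>s5; s2-b>s6; s3-a>s7; s3-b>s8; s4-a>s9; s4-b>s10; s5-a>s11; s5-b>s12; s6-a>s13; s6-b>s14; s7-a>s7; s7-b>s8; s8-a>s9; s8-b>s10; s9-a>s11; s9-b>s12; s10-a>s13; s10-b>s14; s11-a>s7; s11-b>s8; s12-a>s9; s12-b>s10; s13-a>s11; s13-b>s12; s14-a>s13; s14-b>s14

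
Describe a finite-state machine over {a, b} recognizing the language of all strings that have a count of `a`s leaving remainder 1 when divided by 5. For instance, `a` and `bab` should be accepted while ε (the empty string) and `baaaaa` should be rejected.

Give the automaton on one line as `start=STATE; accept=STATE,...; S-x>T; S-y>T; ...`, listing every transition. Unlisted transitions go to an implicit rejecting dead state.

start=S0; accept=S1; S0-a>S1; S0-b>S0; S1-a>S2; S1-b>S1; S2-a>S3; S2-b>S2; S3-a>S4; S3-b>S3; S4-a>S0; S4-b>S4

Keep the running count of `a`s modulo 5: each `a` advances along the cycle S0 → S1 → S2 → S3 → S4 → S0 while other symbols loop. Accept at S1.
        a   b  
>  S0   S1  S0 
 * S1   S2  S1 
   S2   S3  S2 
   S3   S4  S3 
   S4   S0  S4 
(> = start, * = accepting)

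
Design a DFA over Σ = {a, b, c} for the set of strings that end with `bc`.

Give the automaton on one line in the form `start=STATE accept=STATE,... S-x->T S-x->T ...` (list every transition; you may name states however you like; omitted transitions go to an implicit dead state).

Remember how much of `bc` the current input suffix matches. State q0 means no match yet; q1 means the last symbol is `b`; q2 means the last 2 symbols are `bc`. Only q2 accepts. On a mismatch, fall back to the longest proper suffix that is still a prefix of `bc`.
3 states suffice.
        a   b   c  
>  q0   q0  q1  q0 
   q1   q0  q1  q2 
 * q2   q0  q1  q0 
(> = start, * = accepting)

start=q0 accept=q2 q0-a->q0 q0-b->q1 q0-c->q0 q1-a->q0 q1-b->q1 q1-c->q2 q2-a->q0 q2-b->q1 q2-c->q0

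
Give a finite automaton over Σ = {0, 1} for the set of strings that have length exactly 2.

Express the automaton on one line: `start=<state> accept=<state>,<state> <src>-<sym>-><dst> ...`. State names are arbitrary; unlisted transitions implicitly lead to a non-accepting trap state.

start=s0 accept=s2 s0-0->s1 s0-1->s1 s1-0->s2 s1-1->s2 s2-0->s3 s2-1->s3 s3-0->s3 s3-1->s3

Count input length up to 3: every symbol moves from s0 toward s3, which means 'more than 2' and absorbs. Accept from {s2}.
With 4 states:
        0   1  
>  s0   s1  s1 
   s1   s2  s2 
 * s2   s3  s3 
   s3   s3  s3 
(> = start, * = accepting)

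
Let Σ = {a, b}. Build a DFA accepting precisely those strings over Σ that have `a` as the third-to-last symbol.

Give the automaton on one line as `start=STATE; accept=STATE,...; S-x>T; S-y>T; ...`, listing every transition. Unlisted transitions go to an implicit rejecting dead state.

A DFA must remember the last 3 symbols (since which symbol is third-to-last isn't known until the input ends). Use one state per possible window of the last ≤3 symbols; accept from those whose window starts with `a`.
          a    b  
>  q0     q1   q2 
   q1     q3   q4 
   q2     q5   q6 
   q3     q7   q8 
   q4     q9  q10 
   q5    q11  q12 
   q6    q13  q14 
 * q7     q7   q8 
 * q8     q9  q10 
 * q9    q11  q12 
 * q10   q13  q14 
   q11    q7   q8 
   q12    q9  q10 
   q13   q11  q12 
   q14   q13  q14 
(> = start, * = accepting)

start=q0; accept=q7,q8,q9,q10; q0-a>q1; q0-b>q2; q1-a>q3; q1-b>q4; q2-a>q5; q2-b>q6; q3-a>q7; q3-b>q8; q4-a>q9; q4-b>q10; q5-a>q11; q5-b>q12; q6-a>q13; q6-b>q14; q7-a>q7; q7-b>q8; q8-a>q9; q8-b>q10; q9-a>q11; q9-b>q12; q10-a>q13; q10-b>q14; q11-a>q7; q11-b>q8; q12-a>q9; q12-b>q10; q13-a>q11; q13-b>q12; q14-a>q13; q14-b>q14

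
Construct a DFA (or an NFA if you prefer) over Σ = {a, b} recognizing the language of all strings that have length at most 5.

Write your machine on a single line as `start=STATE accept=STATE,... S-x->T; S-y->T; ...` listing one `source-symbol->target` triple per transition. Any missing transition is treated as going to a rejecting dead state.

We only need to distinguish lengths 0, 1, …, 5, and '>5'. Chain s0 → s1 → s2 → s3 → s4 → s5 → s6 on every symbol, with s6 looping. Accepting states: {s0, s1, s2, s3, s4, s5}.
A 7-state machine:
        a   b  
>* s0   s1  s1 
 * s1   s2  s2 
 * s2   s3  s3 
 * s3   s4  s4 
 * s4   s5  s5 
 * s5   s6  s6 
   s6   s6  s6 
(> = start, * = accepting)

start=s0; accept=s0,s1,s2,s3,s4,s5; s0-a->s1; s0-b->s1; s1-a->s2; s1-b->s2; s2-a->s3; s2-b->s3; s3-a->s4; s3-b->s4; s4-a->s5; s4-b->s5; s5-a->s6; s5-b->s6; s6-a->s6; s6-b->s6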